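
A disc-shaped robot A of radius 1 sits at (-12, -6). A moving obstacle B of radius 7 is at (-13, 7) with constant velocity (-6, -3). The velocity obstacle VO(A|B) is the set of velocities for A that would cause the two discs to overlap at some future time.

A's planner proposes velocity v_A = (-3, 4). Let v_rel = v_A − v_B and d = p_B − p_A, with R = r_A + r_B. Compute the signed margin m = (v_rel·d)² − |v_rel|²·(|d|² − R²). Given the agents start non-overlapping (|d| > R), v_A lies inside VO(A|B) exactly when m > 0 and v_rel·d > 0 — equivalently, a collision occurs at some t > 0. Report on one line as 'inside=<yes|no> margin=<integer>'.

d = (-1, 13),  |d|² = 170;  R = 1+7 = 8,  c = 170−8² = 106
v_rel = (3, 7),  |v_rel|² = 58;  v_rel·d = (3)·(-1) + (7)·(13) = 88
58·t² − 176·t + 106 = 0  ⇒  m = 88² − 58·106 = 1596
m = 1596 > 0,  v_rel·d = 88 > 0  ⇒  inside

inside=yes margin=1596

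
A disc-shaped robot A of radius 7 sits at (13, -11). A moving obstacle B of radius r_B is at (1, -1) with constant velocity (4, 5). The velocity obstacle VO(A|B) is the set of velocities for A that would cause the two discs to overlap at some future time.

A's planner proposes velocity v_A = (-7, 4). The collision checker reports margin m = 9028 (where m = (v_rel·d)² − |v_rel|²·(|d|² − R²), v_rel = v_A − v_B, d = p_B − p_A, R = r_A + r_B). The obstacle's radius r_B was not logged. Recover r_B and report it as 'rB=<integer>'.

m = 9028
d = (-12, 10);  v_rel = (-11, -1),  |v_rel|² = 122
v_rel×d = (-11)·(10) − (-1)·(-12) = -122
since m = R²·122 − (-122)²:  R² = (14884 + 9028) / 122 = 196
R = √196 = 14  ⇒  r_B = 14 − 7 = 7

rB=7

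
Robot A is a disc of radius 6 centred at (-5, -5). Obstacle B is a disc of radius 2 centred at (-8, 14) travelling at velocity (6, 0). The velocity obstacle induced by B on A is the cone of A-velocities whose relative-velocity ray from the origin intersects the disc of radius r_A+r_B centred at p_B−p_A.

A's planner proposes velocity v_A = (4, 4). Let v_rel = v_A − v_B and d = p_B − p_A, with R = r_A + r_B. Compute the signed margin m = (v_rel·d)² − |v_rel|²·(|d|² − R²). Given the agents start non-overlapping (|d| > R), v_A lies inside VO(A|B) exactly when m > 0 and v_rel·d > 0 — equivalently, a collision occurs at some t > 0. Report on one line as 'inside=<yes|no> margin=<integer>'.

d = (-3, 19),  |d|² = 370;  R = 6+2 = 8,  c = 370−8² = 306
v_rel = (-2, 4),  |v_rel|² = 20;  v_rel·d = (-2)·(-3) + (4)·(19) = 82
20·t² − 164·t + 306 = 0  ⇒  m = 82² − 20·306 = 604
m = 604 > 0,  v_rel·d = 82 > 0  ⇒  inside

inside=yes margin=604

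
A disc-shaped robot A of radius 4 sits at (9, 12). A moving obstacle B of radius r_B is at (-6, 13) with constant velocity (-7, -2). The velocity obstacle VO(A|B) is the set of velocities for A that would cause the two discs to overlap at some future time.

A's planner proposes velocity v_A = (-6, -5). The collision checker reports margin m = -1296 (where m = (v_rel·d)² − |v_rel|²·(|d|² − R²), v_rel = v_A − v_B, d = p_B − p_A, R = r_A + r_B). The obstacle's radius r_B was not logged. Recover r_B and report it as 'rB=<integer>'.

m = -1296
d = (-15, 1);  v_rel = (1, -3),  |v_rel|² = 10
v_rel×d = (1)·(1) − (-3)·(-15) = -44
since m = R²·10 − (-44)²:  R² = (1936 + -1296) / 10 = 64
R = √64 = 8  ⇒  r_B = 8 − 4 = 4

rB=4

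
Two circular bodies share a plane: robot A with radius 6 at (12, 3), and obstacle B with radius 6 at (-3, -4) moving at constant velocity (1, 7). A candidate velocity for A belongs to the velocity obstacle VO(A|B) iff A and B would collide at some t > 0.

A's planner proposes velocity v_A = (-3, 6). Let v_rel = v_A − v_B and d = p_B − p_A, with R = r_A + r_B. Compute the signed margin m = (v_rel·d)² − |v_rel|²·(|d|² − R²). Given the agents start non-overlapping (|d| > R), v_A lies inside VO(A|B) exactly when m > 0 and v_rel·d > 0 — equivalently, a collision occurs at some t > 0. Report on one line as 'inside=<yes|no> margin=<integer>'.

d = (-15, -7),  |d|² = 274;  R = 6+6 = 12,  c = 274−12² = 130
v_rel = (-4, -1),  |v_rel|² = 17;  v_rel·d = (-4)·(-15) + (-1)·(-7) = 67
17·t² − 134·t + 130 = 0  ⇒  m = 67² − 17·130 = 2279
m = 2279 > 0,  v_rel·d = 67 > 0  ⇒  inside

inside=yes margin=2279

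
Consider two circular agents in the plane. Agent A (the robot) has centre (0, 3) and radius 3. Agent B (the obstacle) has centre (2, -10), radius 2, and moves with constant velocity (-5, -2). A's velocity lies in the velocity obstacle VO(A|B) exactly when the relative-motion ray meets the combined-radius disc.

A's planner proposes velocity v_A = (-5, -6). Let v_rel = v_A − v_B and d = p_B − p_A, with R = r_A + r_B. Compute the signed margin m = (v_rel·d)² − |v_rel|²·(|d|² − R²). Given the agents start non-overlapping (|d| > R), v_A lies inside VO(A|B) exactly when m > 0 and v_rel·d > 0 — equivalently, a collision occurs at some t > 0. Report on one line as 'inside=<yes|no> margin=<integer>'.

d = (2, -13),  |d|² = 173;  R = 3+2 = 5,  c = 173−5² = 148
v_rel = (0, -4),  |v_rel|² = 16;  v_rel·d = (0)·(2) + (-4)·(-13) = 52
16·t² − 104·t + 148 = 0  ⇒  m = 52² − 16·148 = 336
m = 336 > 0,  v_rel·d = 52 > 0  ⇒  inside

inside=yes margin=336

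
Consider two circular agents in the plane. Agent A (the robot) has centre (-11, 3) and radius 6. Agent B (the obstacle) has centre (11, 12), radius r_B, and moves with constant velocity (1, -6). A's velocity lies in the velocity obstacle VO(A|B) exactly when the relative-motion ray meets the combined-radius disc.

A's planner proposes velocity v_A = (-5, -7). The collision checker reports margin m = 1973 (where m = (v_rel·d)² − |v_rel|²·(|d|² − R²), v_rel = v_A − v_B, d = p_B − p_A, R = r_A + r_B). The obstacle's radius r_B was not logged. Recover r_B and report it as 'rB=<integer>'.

m = 1973
d = (22, 9);  v_rel = (-6, -1),  |v_rel|² = 37
v_rel×d = (-6)·(9) − (-1)·(22) = -32
since m = R²·37 − (-32)²:  R² = (1024 + 1973) / 37 = 81
R = √81 = 9  ⇒  r_B = 9 − 6 = 3

rB=3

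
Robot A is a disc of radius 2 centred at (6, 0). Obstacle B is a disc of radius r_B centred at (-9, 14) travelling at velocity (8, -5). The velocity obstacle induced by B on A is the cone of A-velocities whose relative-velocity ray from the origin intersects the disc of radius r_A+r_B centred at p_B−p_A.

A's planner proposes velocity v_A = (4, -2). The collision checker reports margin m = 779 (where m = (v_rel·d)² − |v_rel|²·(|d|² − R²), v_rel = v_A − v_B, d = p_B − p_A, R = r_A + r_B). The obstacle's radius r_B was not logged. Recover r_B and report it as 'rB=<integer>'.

m = 779
d = (-15, 14);  v_rel = (-4, 3),  |v_rel|² = 25
v_rel×d = (-4)·(14) − (3)·(-15) = -11
since m = R²·25 − (-11)²:  R² = (121 + 779) / 25 = 36
R = √36 = 6  ⇒  r_B = 6 − 2 = 4

rB=4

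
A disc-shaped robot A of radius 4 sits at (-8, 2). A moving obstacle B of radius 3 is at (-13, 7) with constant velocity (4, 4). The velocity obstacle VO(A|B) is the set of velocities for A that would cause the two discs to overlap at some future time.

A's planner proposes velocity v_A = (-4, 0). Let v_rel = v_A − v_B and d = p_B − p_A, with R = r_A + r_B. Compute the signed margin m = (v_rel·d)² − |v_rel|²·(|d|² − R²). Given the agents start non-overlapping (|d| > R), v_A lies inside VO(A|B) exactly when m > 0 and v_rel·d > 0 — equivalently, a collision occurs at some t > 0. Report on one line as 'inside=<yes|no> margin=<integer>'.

d = (-5, 5),  |d|² = 50;  R = 4+3 = 7,  c = 50−7² = 1
v_rel = (-8, -4),  |v_rel|² = 80;  v_rel·d = (-8)·(-5) + (-4)·(5) = 20
80·t² − 40·t + 1 = 0  ⇒  m = 20² − 80·1 = 320
m = 320 > 0,  v_rel·d = 20 > 0  ⇒  inside

inside=yes margin=320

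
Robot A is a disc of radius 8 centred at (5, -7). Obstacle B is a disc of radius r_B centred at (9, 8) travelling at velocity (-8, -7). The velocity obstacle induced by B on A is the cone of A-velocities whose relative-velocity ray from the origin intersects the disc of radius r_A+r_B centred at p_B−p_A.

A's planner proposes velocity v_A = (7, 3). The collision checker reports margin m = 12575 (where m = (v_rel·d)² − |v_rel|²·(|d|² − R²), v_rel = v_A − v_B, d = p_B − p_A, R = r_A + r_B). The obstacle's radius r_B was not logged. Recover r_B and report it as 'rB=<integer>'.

m = 12575
d = (4, 15);  v_rel = (15, 10),  |v_rel|² = 325
v_rel×d = (15)·(15) − (10)·(4) = 185
since m = R²·325 − 185²:  R² = (34225 + 12575) / 325 = 144
R = √144 = 12  ⇒  r_B = 12 − 8 = 4

rB=4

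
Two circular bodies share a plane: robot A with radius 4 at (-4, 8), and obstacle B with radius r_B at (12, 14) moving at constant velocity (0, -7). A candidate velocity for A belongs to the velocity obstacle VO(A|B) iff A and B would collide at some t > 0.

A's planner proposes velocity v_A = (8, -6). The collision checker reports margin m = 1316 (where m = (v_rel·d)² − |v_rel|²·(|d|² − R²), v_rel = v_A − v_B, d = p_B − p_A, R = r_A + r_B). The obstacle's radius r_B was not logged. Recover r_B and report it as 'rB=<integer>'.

m = 1316
d = (16, 6);  v_rel = (8, 1),  |v_rel|² = 65
v_rel×d = (8)·(6) − (1)·(16) = 32
since m = R²·65 − 32²:  R² = (1024 + 1316) / 65 = 36
R = √36 = 6  ⇒  r_B = 6 − 4 = 2

rB=2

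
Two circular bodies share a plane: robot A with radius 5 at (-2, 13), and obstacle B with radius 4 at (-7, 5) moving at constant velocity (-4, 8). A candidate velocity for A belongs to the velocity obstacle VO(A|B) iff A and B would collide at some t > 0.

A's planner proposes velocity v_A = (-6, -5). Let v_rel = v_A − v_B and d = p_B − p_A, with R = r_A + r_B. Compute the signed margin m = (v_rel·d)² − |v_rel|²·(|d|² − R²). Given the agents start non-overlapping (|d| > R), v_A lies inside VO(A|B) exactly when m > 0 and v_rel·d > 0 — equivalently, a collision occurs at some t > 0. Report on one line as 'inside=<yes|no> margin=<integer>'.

d = (-5, -8),  |d|² = 89;  R = 5+4 = 9,  c = 89−9² = 8
v_rel = (-2, -13),  |v_rel|² = 173;  v_rel·d = (-2)·(-5) + (-13)·(-8) = 114
173·t² − 228·t + 8 = 0  ⇒  m = 114² − 173·8 = 11612
m = 11612 > 0,  v_rel·d = 114 > 0  ⇒  inside

inside=yes margin=11612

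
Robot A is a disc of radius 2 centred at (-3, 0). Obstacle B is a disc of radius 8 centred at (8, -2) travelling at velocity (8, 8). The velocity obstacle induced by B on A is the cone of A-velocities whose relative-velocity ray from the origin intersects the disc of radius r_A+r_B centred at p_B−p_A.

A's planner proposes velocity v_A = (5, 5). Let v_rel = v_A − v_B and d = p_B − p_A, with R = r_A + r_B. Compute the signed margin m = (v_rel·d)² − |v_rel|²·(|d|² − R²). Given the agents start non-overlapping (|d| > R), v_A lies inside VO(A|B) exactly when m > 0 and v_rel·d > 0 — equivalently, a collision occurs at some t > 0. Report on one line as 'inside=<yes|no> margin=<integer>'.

d = (11, -2),  |d|² = 125;  R = 2+8 = 10,  c = 125−10² = 25
v_rel = (-3, -3),  |v_rel|² = 18;  v_rel·d = (-3)·(11) + (-3)·(-2) = -27
18·t² + 54·t + 25 = 0  ⇒  m = (-27)² − 18·25 = 279
m = 279 > 0,  v_rel·d = -27 < 0  ⇒  outside

inside=no margin=279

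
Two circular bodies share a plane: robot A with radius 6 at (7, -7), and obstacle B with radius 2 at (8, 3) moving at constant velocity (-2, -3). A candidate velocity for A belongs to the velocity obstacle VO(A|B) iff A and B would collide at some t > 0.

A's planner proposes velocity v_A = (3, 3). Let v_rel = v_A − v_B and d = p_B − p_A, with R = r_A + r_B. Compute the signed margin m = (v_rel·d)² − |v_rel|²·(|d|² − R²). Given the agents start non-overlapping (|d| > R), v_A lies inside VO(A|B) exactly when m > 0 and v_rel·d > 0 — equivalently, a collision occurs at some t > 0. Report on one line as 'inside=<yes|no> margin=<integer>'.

d = (1, 10),  |d|² = 101;  R = 6+2 = 8,  c = 101−8² = 37
v_rel = (5, 6),  |v_rel|² = 61;  v_rel·d = (5)·(1) + (6)·(10) = 65
61·t² − 130·t + 37 = 0  ⇒  m = 65² − 61·37 = 1968
m = 1968 > 0,  v_rel·d = 65 > 0  ⇒  inside

inside=yes margin=1968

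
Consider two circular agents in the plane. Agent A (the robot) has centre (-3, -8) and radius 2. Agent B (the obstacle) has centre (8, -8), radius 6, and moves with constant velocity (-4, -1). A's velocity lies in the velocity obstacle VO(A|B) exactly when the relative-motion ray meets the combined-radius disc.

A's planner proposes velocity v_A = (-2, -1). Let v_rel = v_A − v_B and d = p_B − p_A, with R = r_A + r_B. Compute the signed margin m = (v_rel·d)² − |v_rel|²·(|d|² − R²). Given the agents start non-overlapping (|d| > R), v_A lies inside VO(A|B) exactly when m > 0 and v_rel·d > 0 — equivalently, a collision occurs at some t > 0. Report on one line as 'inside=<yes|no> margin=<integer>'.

d = (11, 0),  |d|² = 121;  R = 2+6 = 8,  c = 121−8² = 57
v_rel = (2, 0),  |v_rel|² = 4;  v_rel·d = (2)·(11) + (0)·(0) = 22
4·t² − 44·t + 57 = 0  ⇒  m = 22² − 4·57 = 256
m = 256 > 0,  v_rel·d = 22 > 0  ⇒  inside

inside=yes margin=256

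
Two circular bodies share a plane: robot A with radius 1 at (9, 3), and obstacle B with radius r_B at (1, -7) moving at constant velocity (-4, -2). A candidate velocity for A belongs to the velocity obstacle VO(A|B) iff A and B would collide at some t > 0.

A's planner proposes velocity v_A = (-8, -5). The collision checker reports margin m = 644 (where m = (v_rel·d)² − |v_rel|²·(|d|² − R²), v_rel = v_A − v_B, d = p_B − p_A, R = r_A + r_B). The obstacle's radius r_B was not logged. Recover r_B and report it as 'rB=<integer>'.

m = 644
d = (-8, -10);  v_rel = (-4, -3),  |v_rel|² = 25
v_rel×d = (-4)·(-10) − (-3)·(-8) = 16
since m = R²·25 − 16²:  R² = (256 + 644) / 25 = 36
R = √36 = 6  ⇒  r_B = 6 − 1 = 5

rB=5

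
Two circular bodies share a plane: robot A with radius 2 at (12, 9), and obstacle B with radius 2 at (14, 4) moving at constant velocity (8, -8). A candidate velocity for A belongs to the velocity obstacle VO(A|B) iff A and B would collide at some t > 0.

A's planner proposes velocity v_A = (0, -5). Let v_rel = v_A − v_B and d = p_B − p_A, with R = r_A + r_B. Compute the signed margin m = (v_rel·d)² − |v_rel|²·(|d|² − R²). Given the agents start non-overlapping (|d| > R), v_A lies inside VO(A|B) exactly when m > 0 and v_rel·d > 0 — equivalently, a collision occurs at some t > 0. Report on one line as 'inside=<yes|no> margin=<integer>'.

d = (2, -5),  |d|² = 29;  R = 2+2 = 4,  c = 29−4² = 13
v_rel = (-8, 3),  |v_rel|² = 73;  v_rel·d = (-8)·(2) + (3)·(-5) = -31
73·t² + 62·t + 13 = 0  ⇒  m = (-31)² − 73·13 = 12
m = 12 > 0,  v_rel·d = -31 < 0  ⇒  outside

inside=no margin=12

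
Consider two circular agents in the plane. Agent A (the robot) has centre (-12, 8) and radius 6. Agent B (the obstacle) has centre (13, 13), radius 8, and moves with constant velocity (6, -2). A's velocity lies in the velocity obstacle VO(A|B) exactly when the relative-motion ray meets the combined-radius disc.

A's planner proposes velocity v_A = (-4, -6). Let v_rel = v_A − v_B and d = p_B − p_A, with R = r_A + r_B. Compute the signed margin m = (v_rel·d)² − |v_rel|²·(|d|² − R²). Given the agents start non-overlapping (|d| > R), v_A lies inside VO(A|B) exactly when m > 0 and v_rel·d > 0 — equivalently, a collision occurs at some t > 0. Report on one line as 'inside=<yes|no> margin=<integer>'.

d = (25, 5),  |d|² = 650;  R = 6+8 = 14,  c = 650−14² = 454
v_rel = (-10, -4),  |v_rel|² = 116;  v_rel·d = (-10)·(25) + (-4)·(5) = -270
116·t² + 540·t + 454 = 0  ⇒  m = (-270)² − 116·454 = 20236
m = 20236 > 0,  v_rel·d = -270 < 0  ⇒  outside

inside=no margin=20236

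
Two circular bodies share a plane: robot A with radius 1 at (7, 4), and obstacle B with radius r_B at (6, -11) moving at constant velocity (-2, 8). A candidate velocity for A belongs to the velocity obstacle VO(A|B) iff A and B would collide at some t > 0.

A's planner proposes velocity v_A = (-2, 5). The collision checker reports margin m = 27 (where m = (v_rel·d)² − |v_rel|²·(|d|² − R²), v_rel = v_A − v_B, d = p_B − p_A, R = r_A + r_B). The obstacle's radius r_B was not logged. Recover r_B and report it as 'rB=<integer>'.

m = 27
d = (-1, -15);  v_rel = (0, -3),  |v_rel|² = 9
v_rel×d = (0)·(-15) − (-3)·(-1) = -3
since m = R²·9 − (-3)²:  R² = (9 + 27) / 9 = 4
R = √4 = 2  ⇒  r_B = 2 − 1 = 1

rB=1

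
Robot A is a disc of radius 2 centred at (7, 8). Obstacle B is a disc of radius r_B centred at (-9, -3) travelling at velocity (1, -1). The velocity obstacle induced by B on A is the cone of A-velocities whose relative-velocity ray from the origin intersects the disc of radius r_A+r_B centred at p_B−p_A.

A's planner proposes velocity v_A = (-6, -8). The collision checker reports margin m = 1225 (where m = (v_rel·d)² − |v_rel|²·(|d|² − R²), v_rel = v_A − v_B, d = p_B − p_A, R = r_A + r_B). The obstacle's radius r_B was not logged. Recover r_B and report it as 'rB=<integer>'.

m = 1225
d = (-16, -11);  v_rel = (-7, -7),  |v_rel|² = 98
v_rel×d = (-7)·(-11) − (-7)·(-16) = -35
since m = R²·98 − (-35)²:  R² = (1225 + 1225) / 98 = 25
R = √25 = 5  ⇒  r_B = 5 − 2 = 3

rB=3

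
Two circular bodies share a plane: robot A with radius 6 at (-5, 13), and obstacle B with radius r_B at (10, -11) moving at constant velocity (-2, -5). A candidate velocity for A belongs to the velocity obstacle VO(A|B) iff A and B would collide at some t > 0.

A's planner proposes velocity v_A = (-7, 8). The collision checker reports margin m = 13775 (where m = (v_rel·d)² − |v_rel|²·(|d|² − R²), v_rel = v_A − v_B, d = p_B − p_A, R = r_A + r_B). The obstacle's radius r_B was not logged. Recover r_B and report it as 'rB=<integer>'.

m = 13775
d = (15, -24);  v_rel = (-5, 13),  |v_rel|² = 194
v_rel×d = (-5)·(-24) − (13)·(15) = -75
since m = R²·194 − (-75)²:  R² = (5625 + 13775) / 194 = 100
R = √100 = 10  ⇒  r_B = 10 − 6 = 4

rB=4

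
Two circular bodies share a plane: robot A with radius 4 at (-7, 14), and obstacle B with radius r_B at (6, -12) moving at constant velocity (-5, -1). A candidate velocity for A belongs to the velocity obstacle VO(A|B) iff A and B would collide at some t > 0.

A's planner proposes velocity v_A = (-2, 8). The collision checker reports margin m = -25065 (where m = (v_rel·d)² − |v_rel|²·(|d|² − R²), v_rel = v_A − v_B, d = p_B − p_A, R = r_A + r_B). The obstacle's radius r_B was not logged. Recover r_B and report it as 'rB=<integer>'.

m = -25065
d = (13, -26);  v_rel = (3, 9),  |v_rel|² = 90
v_rel×d = (3)·(-26) − (9)·(13) = -195
since m = R²·90 − (-195)²:  R² = (38025 + -25065) / 90 = 144
R = √144 = 12  ⇒  r_B = 12 − 4 = 8

rB=8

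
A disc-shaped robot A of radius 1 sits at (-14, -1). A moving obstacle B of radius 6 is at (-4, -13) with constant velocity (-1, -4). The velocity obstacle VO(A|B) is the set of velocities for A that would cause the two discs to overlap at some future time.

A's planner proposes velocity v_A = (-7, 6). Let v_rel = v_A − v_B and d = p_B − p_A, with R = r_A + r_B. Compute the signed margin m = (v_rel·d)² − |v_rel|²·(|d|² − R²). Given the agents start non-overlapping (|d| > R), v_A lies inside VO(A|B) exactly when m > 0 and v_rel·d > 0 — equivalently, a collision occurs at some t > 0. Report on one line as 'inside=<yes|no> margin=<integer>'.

d = (10, -12),  |d|² = 244;  R = 1+6 = 7,  c = 244−7² = 195
v_rel = (-6, 10),  |v_rel|² = 136;  v_rel·d = (-6)·(10) + (10)·(-12) = -180
136·t² + 360·t + 195 = 0  ⇒  m = (-180)² − 136·195 = 5880
m = 5880 > 0,  v_rel·d = -180 < 0  ⇒  outside

inside=no margin=5880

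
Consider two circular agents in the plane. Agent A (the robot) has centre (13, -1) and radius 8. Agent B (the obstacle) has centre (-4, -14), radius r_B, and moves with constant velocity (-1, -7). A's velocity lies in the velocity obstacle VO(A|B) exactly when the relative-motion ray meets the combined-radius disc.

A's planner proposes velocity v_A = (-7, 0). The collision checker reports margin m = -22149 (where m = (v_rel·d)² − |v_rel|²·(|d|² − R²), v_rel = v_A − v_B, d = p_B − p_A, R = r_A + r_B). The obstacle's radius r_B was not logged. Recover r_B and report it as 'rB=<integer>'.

m = -22149
d = (-17, -13);  v_rel = (-6, 7),  |v_rel|² = 85
v_rel×d = (-6)·(-13) − (7)·(-17) = 197
since m = R²·85 − 197²:  R² = (38809 + -22149) / 85 = 196
R = √196 = 14  ⇒  r_B = 14 − 8 = 6

rB=6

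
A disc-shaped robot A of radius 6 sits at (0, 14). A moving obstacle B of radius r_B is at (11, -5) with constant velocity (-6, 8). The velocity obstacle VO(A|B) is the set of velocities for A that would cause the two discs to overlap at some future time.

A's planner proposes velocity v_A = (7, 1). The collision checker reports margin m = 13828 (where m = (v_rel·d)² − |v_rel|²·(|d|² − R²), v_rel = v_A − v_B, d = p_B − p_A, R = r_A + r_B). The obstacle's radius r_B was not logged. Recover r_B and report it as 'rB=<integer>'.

m = 13828
d = (11, -19);  v_rel = (13, -7),  |v_rel|² = 218
v_rel×d = (13)·(-19) − (-7)·(11) = -170
since m = R²·218 − (-170)²:  R² = (28900 + 13828) / 218 = 196
R = √196 = 14  ⇒  r_B = 14 − 6 = 8

rB=8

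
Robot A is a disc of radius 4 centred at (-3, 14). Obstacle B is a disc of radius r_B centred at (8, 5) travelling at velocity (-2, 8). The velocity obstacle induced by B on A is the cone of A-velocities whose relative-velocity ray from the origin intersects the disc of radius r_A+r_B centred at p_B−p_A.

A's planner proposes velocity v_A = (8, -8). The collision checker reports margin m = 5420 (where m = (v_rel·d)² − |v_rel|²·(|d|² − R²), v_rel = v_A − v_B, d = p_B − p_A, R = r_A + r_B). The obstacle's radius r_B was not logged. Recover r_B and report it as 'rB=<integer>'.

m = 5420
d = (11, -9);  v_rel = (10, -16),  |v_rel|² = 356
v_rel×d = (10)·(-9) − (-16)·(11) = 86
since m = R²·356 − 86²:  R² = (7396 + 5420) / 356 = 36
R = √36 = 6  ⇒  r_B = 6 − 4 = 2

rB=2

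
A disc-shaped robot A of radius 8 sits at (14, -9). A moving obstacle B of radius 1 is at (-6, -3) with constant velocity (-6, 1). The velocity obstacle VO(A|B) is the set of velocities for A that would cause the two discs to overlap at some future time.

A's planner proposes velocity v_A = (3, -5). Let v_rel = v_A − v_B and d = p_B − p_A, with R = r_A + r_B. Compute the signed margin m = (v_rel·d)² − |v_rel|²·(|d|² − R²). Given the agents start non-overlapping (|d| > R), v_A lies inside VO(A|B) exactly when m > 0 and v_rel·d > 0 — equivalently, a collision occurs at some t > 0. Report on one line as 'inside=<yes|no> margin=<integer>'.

d = (-20, 6),  |d|² = 436;  R = 8+1 = 9,  c = 436−9² = 355
v_rel = (9, -6),  |v_rel|² = 117;  v_rel·d = (9)·(-20) + (-6)·(6) = -216
117·t² + 432·t + 355 = 0  ⇒  m = (-216)² − 117·355 = 5121
m = 5121 > 0,  v_rel·d = -216 < 0  ⇒  outside

inside=no margin=5121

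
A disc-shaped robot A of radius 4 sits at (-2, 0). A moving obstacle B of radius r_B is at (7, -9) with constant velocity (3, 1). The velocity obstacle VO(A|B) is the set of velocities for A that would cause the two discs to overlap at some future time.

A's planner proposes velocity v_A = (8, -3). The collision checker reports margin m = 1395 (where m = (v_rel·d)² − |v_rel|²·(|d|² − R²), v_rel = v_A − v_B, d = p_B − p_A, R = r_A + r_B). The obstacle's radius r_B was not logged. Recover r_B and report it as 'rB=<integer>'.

m = 1395
d = (9, -9);  v_rel = (5, -4),  |v_rel|² = 41
v_rel×d = (5)·(-9) − (-4)·(9) = -9
since m = R²·41 − (-9)²:  R² = (81 + 1395) / 41 = 36
R = √36 = 6  ⇒  r_B = 6 − 4 = 2

rB=2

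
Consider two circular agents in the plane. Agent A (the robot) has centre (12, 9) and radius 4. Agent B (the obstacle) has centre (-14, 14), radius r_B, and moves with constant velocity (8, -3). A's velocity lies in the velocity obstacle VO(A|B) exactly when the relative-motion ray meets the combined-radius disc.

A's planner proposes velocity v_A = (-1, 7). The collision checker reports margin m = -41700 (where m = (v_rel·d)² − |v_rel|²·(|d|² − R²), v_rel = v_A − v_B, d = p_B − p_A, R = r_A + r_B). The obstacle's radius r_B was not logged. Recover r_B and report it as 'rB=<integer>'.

m = -41700
d = (-26, 5);  v_rel = (-9, 10),  |v_rel|² = 181
v_rel×d = (-9)·(5) − (10)·(-26) = 215
since m = R²·181 − 215²:  R² = (46225 + -41700) / 181 = 25
R = √25 = 5  ⇒  r_B = 5 − 4 = 1

rB=1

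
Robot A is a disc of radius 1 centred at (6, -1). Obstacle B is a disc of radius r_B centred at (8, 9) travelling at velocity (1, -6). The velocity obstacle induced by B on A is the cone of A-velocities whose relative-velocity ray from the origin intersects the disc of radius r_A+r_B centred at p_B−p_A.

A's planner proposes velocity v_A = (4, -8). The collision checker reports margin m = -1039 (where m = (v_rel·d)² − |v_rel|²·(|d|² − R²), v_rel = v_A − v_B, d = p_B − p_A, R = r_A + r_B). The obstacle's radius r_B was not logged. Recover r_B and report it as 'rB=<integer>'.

m = -1039
d = (2, 10);  v_rel = (3, -2),  |v_rel|² = 13
v_rel×d = (3)·(10) − (-2)·(2) = 34
since m = R²·13 − 34²:  R² = (1156 + -1039) / 13 = 9
R = √9 = 3  ⇒  r_B = 3 − 1 = 2

rB=2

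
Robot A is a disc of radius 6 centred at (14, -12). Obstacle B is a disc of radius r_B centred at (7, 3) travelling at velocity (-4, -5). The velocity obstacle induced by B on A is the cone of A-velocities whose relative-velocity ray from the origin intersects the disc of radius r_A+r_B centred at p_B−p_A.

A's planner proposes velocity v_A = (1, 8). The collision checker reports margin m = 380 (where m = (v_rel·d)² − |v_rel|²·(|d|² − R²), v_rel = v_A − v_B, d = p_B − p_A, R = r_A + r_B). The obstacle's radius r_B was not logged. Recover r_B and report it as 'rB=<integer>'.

m = 380
d = (-7, 15);  v_rel = (5, 13),  |v_rel|² = 194
v_rel×d = (5)·(15) − (13)·(-7) = 166
since m = R²·194 − 166²:  R² = (27556 + 380) / 194 = 144
R = √144 = 12  ⇒  r_B = 12 − 6 = 6

rB=6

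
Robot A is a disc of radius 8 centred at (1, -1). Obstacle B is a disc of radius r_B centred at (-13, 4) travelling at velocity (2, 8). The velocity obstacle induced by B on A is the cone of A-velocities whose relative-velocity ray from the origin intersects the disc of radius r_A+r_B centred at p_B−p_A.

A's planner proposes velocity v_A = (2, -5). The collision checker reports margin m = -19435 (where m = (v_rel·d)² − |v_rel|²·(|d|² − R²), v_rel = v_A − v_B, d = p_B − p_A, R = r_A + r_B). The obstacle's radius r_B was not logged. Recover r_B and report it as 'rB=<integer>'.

m = -19435
d = (-14, 5);  v_rel = (0, -13),  |v_rel|² = 169
v_rel×d = (0)·(5) − (-13)·(-14) = -182
since m = R²·169 − (-182)²:  R² = (33124 + -19435) / 169 = 81
R = √81 = 9  ⇒  r_B = 9 − 8 = 1

rB=1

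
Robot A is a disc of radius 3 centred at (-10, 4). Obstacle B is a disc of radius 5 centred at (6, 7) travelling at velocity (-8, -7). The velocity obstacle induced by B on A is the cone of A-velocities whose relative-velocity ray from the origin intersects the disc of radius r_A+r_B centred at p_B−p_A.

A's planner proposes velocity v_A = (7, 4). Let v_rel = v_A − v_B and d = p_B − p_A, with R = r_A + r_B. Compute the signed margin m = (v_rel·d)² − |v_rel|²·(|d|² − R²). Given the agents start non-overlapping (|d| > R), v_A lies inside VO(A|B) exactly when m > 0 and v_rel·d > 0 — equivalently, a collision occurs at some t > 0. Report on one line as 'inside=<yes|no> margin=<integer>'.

d = (16, 3),  |d|² = 265;  R = 3+5 = 8,  c = 265−8² = 201
v_rel = (15, 11),  |v_rel|² = 346;  v_rel·d = (15)·(16) + (11)·(3) = 273
346·t² − 546·t + 201 = 0  ⇒  m = 273² − 346·201 = 4983
m = 4983 > 0,  v_rel·d = 273 > 0  ⇒  inside

inside=yes margin=4983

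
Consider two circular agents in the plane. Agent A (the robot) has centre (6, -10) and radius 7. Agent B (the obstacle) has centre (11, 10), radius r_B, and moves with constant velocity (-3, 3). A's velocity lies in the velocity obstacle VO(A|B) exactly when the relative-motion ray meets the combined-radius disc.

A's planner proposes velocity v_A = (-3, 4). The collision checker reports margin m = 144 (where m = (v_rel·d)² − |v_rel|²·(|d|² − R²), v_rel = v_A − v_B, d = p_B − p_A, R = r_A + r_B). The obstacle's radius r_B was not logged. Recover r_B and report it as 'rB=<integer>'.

m = 144
d = (5, 20);  v_rel = (0, 1),  |v_rel|² = 1
v_rel×d = (0)·(20) − (1)·(5) = -5
since m = R²·1 − (-5)²:  R² = (25 + 144) / 1 = 169
R = √169 = 13  ⇒  r_B = 13 − 7 = 6

rB=6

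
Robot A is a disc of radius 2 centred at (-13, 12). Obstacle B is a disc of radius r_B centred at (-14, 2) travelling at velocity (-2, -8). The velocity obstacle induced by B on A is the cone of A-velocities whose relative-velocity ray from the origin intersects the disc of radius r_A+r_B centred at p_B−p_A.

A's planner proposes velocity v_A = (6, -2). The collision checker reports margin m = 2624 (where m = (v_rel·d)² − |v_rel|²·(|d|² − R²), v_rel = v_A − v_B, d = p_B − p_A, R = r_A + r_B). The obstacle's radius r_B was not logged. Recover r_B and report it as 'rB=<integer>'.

m = 2624
d = (-1, -10);  v_rel = (8, 6),  |v_rel|² = 100
v_rel×d = (8)·(-10) − (6)·(-1) = -74
since m = R²·100 − (-74)²:  R² = (5476 + 2624) / 100 = 81
R = √81 = 9  ⇒  r_B = 9 − 2 = 7

rB=7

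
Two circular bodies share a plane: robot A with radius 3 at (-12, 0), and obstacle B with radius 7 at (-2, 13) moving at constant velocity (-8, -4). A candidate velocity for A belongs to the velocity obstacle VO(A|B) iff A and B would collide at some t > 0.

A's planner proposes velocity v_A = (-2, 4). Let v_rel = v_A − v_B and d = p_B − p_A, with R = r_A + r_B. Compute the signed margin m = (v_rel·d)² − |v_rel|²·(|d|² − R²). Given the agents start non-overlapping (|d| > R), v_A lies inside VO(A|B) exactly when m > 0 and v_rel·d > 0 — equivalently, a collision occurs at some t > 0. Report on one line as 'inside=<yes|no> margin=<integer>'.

d = (10, 13),  |d|² = 269;  R = 3+7 = 10,  c = 269−10² = 169
v_rel = (6, 8),  |v_rel|² = 100;  v_rel·d = (6)·(10) + (8)·(13) = 164
100·t² − 328·t + 169 = 0  ⇒  m = 164² − 100·169 = 9996
m = 9996 > 0,  v_rel·d = 164 > 0  ⇒  inside

inside=yes margin=9996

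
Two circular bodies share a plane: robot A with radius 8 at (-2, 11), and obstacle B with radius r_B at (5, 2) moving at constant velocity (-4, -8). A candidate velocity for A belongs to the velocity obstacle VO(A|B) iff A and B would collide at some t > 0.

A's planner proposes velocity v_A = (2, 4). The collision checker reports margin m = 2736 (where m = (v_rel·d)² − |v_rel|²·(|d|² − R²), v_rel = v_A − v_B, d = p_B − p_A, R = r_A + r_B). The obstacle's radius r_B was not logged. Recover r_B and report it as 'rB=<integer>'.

m = 2736
d = (7, -9);  v_rel = (6, 12),  |v_rel|² = 180
v_rel×d = (6)·(-9) − (12)·(7) = -138
since m = R²·180 − (-138)²:  R² = (19044 + 2736) / 180 = 121
R = √121 = 11  ⇒  r_B = 11 − 8 = 3

rB=3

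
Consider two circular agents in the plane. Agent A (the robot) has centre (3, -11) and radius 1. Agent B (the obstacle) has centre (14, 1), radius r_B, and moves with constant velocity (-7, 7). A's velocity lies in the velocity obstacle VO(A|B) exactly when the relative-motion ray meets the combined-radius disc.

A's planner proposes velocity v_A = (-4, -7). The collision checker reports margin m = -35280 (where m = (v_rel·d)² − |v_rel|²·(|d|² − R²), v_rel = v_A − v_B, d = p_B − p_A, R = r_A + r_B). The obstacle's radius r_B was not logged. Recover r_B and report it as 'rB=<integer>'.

m = -35280
d = (11, 12);  v_rel = (3, -14),  |v_rel|² = 205
v_rel×d = (3)·(12) − (-14)·(11) = 190
since m = R²·205 − 190²:  R² = (36100 + -35280) / 205 = 4
R = √4 = 2  ⇒  r_B = 2 − 1 = 1

rB=1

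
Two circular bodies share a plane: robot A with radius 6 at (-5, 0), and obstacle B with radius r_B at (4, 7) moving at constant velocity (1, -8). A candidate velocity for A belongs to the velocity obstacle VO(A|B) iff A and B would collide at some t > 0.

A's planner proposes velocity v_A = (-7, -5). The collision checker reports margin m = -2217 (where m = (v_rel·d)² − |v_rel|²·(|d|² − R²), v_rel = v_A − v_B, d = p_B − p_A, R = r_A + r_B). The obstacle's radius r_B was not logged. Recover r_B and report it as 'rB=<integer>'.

m = -2217
d = (9, 7);  v_rel = (-8, 3),  |v_rel|² = 73
v_rel×d = (-8)·(7) − (3)·(9) = -83
since m = R²·73 − (-83)²:  R² = (6889 + -2217) / 73 = 64
R = √64 = 8  ⇒  r_B = 8 − 6 = 2

rB=2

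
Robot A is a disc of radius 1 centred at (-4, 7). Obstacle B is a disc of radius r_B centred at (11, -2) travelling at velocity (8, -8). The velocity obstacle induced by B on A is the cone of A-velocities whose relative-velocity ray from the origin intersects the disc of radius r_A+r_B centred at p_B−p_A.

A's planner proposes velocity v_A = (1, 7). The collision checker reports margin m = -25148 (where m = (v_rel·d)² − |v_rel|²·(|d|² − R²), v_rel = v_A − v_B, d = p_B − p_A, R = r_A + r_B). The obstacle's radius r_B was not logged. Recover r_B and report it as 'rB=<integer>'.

m = -25148
d = (15, -9);  v_rel = (-7, 15),  |v_rel|² = 274
v_rel×d = (-7)·(-9) − (15)·(15) = -162
since m = R²·274 − (-162)²:  R² = (26244 + -25148) / 274 = 4
R = √4 = 2  ⇒  r_B = 2 − 1 = 1

rB=1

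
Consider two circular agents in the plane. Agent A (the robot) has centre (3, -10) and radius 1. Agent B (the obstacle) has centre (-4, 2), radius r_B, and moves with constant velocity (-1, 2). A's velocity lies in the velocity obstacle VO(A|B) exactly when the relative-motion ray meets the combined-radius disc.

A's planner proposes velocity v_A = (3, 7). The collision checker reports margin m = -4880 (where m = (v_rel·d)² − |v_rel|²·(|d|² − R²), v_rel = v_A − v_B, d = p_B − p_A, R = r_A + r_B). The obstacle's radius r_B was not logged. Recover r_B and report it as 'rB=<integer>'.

m = -4880
d = (-7, 12);  v_rel = (4, 5),  |v_rel|² = 41
v_rel×d = (4)·(12) − (5)·(-7) = 83
since m = R²·41 − 83²:  R² = (6889 + -4880) / 41 = 49
R = √49 = 7  ⇒  r_B = 7 − 1 = 6

rB=6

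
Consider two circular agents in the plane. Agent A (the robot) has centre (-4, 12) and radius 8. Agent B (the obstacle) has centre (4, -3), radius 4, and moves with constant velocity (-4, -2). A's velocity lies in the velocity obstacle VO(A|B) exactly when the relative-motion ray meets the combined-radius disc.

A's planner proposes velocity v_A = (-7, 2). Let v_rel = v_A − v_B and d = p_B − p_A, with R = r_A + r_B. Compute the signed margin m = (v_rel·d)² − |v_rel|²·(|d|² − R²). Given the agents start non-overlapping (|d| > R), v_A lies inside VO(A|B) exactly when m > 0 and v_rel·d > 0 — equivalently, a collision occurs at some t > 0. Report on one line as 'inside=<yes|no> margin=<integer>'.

d = (8, -15),  |d|² = 289;  R = 8+4 = 12,  c = 289−12² = 145
v_rel = (-3, 4),  |v_rel|² = 25;  v_rel·d = (-3)·(8) + (4)·(-15) = -84
25·t² + 168·t + 145 = 0  ⇒  m = (-84)² − 25·145 = 3431
m = 3431 > 0,  v_rel·d = -84 < 0  ⇒  outside

inside=no margin=3431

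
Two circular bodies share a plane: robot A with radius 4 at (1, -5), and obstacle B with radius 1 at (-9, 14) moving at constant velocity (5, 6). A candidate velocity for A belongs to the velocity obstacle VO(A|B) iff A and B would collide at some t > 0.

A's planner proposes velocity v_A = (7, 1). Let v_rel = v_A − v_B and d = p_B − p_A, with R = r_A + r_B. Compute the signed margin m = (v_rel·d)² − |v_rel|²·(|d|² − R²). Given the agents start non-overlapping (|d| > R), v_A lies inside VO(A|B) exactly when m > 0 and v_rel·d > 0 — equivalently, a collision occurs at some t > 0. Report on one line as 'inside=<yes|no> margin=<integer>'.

d = (-10, 19),  |d|² = 461;  R = 4+1 = 5,  c = 461−5² = 436
v_rel = (2, -5),  |v_rel|² = 29;  v_rel·d = (2)·(-10) + (-5)·(19) = -115
29·t² + 230·t + 436 = 0  ⇒  m = (-115)² − 29·436 = 581
m = 581 > 0,  v_rel·d = -115 < 0  ⇒  outside

inside=no margin=581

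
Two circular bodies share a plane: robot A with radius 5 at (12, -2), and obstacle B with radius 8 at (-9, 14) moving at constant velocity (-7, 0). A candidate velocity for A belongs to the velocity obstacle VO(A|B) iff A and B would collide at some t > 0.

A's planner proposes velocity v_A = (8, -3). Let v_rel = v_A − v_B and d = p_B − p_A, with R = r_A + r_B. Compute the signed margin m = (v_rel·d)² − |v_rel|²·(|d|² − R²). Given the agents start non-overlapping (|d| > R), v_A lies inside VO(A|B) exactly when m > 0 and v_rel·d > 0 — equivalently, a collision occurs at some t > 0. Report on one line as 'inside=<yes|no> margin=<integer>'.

d = (-21, 16),  |d|² = 697;  R = 5+8 = 13,  c = 697−13² = 528
v_rel = (15, -3),  |v_rel|² = 234;  v_rel·d = (15)·(-21) + (-3)·(16) = -363
234·t² + 726·t + 528 = 0  ⇒  m = (-363)² − 234·528 = 8217
m = 8217 > 0,  v_rel·d = -363 < 0  ⇒  outside

inside=no margin=8217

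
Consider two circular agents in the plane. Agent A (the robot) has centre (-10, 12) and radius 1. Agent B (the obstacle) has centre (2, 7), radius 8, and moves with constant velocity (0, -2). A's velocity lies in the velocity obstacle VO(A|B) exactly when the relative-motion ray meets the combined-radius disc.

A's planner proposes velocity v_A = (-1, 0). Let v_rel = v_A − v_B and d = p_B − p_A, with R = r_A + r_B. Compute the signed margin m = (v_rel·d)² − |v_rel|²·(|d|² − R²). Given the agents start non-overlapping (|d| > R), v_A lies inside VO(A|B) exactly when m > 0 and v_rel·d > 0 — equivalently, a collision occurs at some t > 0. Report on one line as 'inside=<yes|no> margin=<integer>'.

d = (12, -5),  |d|² = 169;  R = 1+8 = 9,  c = 169−9² = 88
v_rel = (-1, 2),  |v_rel|² = 5;  v_rel·d = (-1)·(12) + (2)·(-5) = -22
5·t² + 44·t + 88 = 0  ⇒  m = (-22)² − 5·88 = 44
m = 44 > 0,  v_rel·d = -22 < 0  ⇒  outside

inside=no margin=44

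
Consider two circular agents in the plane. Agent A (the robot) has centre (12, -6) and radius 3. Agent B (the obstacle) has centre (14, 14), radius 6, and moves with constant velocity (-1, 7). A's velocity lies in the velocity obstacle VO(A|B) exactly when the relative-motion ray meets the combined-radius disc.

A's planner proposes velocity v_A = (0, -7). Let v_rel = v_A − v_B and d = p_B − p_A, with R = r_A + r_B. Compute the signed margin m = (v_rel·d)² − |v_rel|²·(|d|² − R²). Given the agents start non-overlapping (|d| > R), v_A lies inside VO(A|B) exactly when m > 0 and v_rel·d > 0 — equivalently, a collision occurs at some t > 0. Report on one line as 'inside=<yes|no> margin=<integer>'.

d = (2, 20),  |d|² = 404;  R = 3+6 = 9,  c = 404−9² = 323
v_rel = (1, -14),  |v_rel|² = 197;  v_rel·d = (1)·(2) + (-14)·(20) = -278
197·t² + 556·t + 323 = 0  ⇒  m = (-278)² − 197·323 = 13653
m = 13653 > 0,  v_rel·d = -278 < 0  ⇒  outside

inside=no margin=13653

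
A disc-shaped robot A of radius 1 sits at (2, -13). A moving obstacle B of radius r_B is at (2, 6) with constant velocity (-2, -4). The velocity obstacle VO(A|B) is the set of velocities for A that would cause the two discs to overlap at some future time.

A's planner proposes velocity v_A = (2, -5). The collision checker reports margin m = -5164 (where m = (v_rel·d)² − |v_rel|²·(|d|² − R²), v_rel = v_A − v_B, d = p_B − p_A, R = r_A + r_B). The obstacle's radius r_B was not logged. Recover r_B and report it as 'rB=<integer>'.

m = -5164
d = (0, 19);  v_rel = (4, -1),  |v_rel|² = 17
v_rel×d = (4)·(19) − (-1)·(0) = 76
since m = R²·17 − 76²:  R² = (5776 + -5164) / 17 = 36
R = √36 = 6  ⇒  r_B = 6 − 1 = 5

rB=5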